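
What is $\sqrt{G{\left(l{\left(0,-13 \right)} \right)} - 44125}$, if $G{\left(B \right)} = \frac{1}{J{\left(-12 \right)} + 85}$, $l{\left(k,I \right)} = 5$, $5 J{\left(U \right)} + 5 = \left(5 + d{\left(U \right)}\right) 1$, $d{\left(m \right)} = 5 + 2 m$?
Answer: $\frac{i \sqrt{7273386470}}{406} \approx 210.06 i$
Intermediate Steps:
$J{\left(U \right)} = 1 + \frac{2 U}{5}$ ($J{\left(U \right)} = -1 + \frac{\left(5 + \left(5 + 2 U\right)\right) 1}{5} = -1 + \frac{\left(10 + 2 U\right) 1}{5} = -1 + \frac{10 + 2 U}{5} = -1 + \left(2 + \frac{2 U}{5}\right) = 1 + \frac{2 U}{5}$)
$G{\left(B \right)} = \frac{5}{406}$ ($G{\left(B \right)} = \frac{1}{\left(1 + \frac{2}{5} \left(-12\right)\right) + 85} = \frac{1}{\left(1 - \frac{24}{5}\right) + 85} = \frac{1}{- \frac{19}{5} + 85} = \frac{1}{\frac{406}{5}} = \frac{5}{406}$)
$\sqrt{G{\left(l{\left(0,-13 \right)} \right)} - 44125} = \sqrt{\frac{5}{406} - 44125} = \sqrt{- \frac{17914745}{406}} = \frac{i \sqrt{7273386470}}{406}$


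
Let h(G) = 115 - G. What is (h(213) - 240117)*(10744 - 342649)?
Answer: 79728559575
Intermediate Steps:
(h(213) - 240117)*(10744 - 342649) = ((115 - 1*213) - 240117)*(10744 - 342649) = ((115 - 213) - 240117)*(-331905) = (-98 - 240117)*(-331905) = -240215*(-331905) = 79728559575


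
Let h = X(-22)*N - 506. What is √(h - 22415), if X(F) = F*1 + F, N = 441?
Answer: 5*I*√1693 ≈ 205.73*I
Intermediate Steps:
X(F) = 2*F (X(F) = F + F = 2*F)
h = -19910 (h = (2*(-22))*441 - 506 = -44*441 - 506 = -19404 - 506 = -19910)
√(h - 22415) = √(-19910 - 22415) = √(-42325) = 5*I*√1693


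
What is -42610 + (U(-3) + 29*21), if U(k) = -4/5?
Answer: -210009/5 ≈ -42002.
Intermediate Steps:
U(k) = -⅘ (U(k) = -4*⅕ = -⅘)
-42610 + (U(-3) + 29*21) = -42610 + (-⅘ + 29*21) = -42610 + (-⅘ + 609) = -42610 + 3041/5 = -210009/5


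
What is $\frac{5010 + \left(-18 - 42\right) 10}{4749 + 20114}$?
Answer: $\frac{4410}{24863} \approx 0.17737$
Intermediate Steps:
$\frac{5010 + \left(-18 - 42\right) 10}{4749 + 20114} = \frac{5010 - 600}{24863} = \left(5010 - 600\right) \frac{1}{24863} = 4410 \cdot \frac{1}{24863} = \frac{4410}{24863}$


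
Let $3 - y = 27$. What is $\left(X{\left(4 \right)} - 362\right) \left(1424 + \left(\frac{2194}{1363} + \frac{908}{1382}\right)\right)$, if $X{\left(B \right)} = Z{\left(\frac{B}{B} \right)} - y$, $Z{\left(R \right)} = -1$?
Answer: $- \frac{455380411272}{941833} \approx -4.835 \cdot 10^{5}$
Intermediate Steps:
$y = -24$ ($y = 3 - 27 = -24$)
$X{\left(B \right)} = 23$ ($X{\left(B \right)} = -1 - -24 = -1 + 24 = 23$)
$\left(X{\left(4 \right)} - 362\right) \left(1424 + \left(\frac{2194}{1363} + \frac{908}{1382}\right)\right) = \left(23 - 362\right) \left(1424 + \left(\frac{2194}{1363} + \frac{908}{1382}\right)\right) = - 339 \left(1424 + \left(2194 \cdot \frac{1}{1363} + 908 \cdot \frac{1}{1382}\right)\right) = - 339 \left(1424 + \left(\frac{2194}{1363} + \frac{454}{691}\right)\right) = - 339 \left(1424 + \frac{2134856}{941833}\right) = \left(-339\right) \frac{1343305048}{941833} = - \frac{455380411272}{941833}$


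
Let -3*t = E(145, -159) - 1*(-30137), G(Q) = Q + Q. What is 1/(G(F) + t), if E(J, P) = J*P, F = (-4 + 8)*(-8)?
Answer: -3/7274 ≈ -0.00041243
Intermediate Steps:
F = -32 (F = 4*(-8) = -32)
G(Q) = 2*Q
t = -7082/3 (t = -(145*(-159) - 1*(-30137))/3 = -(-23055 + 30137)/3 = -⅓*7082 = -7082/3 ≈ -2360.7)
1/(G(F) + t) = 1/(2*(-32) - 7082/3) = 1/(-64 - 7082/3) = 1/(-7274/3) = -3/7274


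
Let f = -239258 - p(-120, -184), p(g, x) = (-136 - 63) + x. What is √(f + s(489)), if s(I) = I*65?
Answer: 3*I*√23010 ≈ 455.07*I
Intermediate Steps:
p(g, x) = -199 + x
s(I) = 65*I
f = -238875 (f = -239258 - (-199 - 184) = -239258 - 1*(-383) = -239258 + 383 = -238875)
√(f + s(489)) = √(-238875 + 65*489) = √(-238875 + 31785) = √(-207090) = 3*I*√23010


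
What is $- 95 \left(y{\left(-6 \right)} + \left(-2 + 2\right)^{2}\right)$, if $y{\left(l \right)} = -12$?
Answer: $1140$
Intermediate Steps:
$- 95 \left(y{\left(-6 \right)} + \left(-2 + 2\right)^{2}\right) = - 95 \left(-12 + \left(-2 + 2\right)^{2}\right) = - 95 \left(-12 + 0^{2}\right) = - 95 \left(-12 + 0\right) = \left(-95\right) \left(-12\right) = 1140$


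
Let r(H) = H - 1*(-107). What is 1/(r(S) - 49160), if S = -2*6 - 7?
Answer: -1/49072 ≈ -2.0378e-5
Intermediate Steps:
S = -19 (S = -12 - 7 = -19)
r(H) = 107 + H (r(H) = H + 107 = 107 + H)
1/(r(S) - 49160) = 1/((107 - 19) - 49160) = 1/(88 - 49160) = 1/(-49072) = -1/49072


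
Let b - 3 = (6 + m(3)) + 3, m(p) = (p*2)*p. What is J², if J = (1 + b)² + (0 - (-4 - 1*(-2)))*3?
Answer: 935089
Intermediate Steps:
m(p) = 2*p² (m(p) = (2*p)*p = 2*p²)
b = 30 (b = 3 + ((6 + 2*3²) + 3) = 3 + ((6 + 2*9) + 3) = 3 + ((6 + 18) + 3) = 3 + (24 + 3) = 3 + 27 = 30)
J = 967 (J = (1 + 30)² + (0 - (-4 - 1*(-2)))*3 = 31² + (0 - (-4 + 2))*3 = 961 + (0 - 1*(-2))*3 = 961 + (0 + 2)*3 = 961 + 2*3 = 961 + 6 = 967)
J² = 967² = 935089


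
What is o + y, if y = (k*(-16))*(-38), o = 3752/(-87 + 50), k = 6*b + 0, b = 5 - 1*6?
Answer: -138728/37 ≈ -3749.4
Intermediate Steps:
b = -1 (b = 5 - 6 = -1)
k = -6 (k = 6*(-1) + 0 = -6 + 0 = -6)
o = -3752/37 (o = 3752/(-37) = -1/37*3752 = -3752/37 ≈ -101.41)
y = -3648 (y = -6*(-16)*(-38) = 96*(-38) = -3648)
o + y = -3752/37 - 3648 = -138728/37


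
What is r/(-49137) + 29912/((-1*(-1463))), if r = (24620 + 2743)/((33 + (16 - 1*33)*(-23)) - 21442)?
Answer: 936121242517/45785758326 ≈ 20.446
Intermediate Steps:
r = -9121/7006 (r = 27363/((33 + (16 - 33)*(-23)) - 21442) = 27363/((33 - 17*(-23)) - 21442) = 27363/((33 + 391) - 21442) = 27363/(424 - 21442) = 27363/(-21018) = 27363*(-1/21018) = -9121/7006 ≈ -1.3019)
r/(-49137) + 29912/((-1*(-1463))) = -9121/7006/(-49137) + 29912/((-1*(-1463))) = -9121/7006*(-1/49137) + 29912/1463 = 9121/344253822 + 29912*(1/1463) = 9121/344253822 + 29912/1463 = 936121242517/45785758326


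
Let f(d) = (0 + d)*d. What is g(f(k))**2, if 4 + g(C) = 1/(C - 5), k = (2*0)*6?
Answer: 441/25 ≈ 17.640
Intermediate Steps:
k = 0 (k = 0*6 = 0)
f(d) = d**2 (f(d) = d*d = d**2)
g(C) = -4 + 1/(-5 + C) (g(C) = -4 + 1/(C - 5) = -4 + 1/(-5 + C))
g(f(k))**2 = ((21 - 4*0**2)/(-5 + 0**2))**2 = ((21 - 4*0)/(-5 + 0))**2 = ((21 + 0)/(-5))**2 = (-1/5*21)**2 = (-21/5)**2 = 441/25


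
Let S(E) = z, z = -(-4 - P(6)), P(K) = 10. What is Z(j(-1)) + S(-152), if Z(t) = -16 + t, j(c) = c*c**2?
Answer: -3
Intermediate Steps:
j(c) = c**3
z = 14 (z = -(-4 - 1*10) = -(-4 - 10) = -1*(-14) = 14)
S(E) = 14
Z(j(-1)) + S(-152) = (-16 + (-1)**3) + 14 = (-16 - 1) + 14 = -17 + 14 = -3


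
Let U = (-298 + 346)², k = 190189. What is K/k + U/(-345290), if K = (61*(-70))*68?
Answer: -1170890696/763608835 ≈ -1.5334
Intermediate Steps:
U = 2304 (U = 48² = 2304)
K = -290360 (K = -4270*68 = -290360)
K/k + U/(-345290) = -290360/190189 + 2304/(-345290) = -290360*1/190189 + 2304*(-1/345290) = -290360/190189 - 1152/172645 = -1170890696/763608835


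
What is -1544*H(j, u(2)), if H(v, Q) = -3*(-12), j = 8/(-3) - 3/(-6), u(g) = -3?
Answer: -55584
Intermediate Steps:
j = -13/6 (j = 8*(-⅓) - 3*(-⅙) = -8/3 + ½ = -13/6 ≈ -2.1667)
H(v, Q) = 36
-1544*H(j, u(2)) = -1544*36 = -55584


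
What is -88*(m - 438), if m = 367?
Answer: 6248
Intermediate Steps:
-88*(m - 438) = -88*(367 - 438) = -88*(-71) = 6248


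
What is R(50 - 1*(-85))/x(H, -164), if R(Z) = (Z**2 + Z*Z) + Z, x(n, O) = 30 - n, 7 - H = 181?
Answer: 12195/68 ≈ 179.34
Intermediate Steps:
H = -174 (H = 7 - 1*181 = 7 - 181 = -174)
R(Z) = Z + 2*Z**2 (R(Z) = (Z**2 + Z**2) + Z = 2*Z**2 + Z = Z + 2*Z**2)
R(50 - 1*(-85))/x(H, -164) = ((50 - 1*(-85))*(1 + 2*(50 - 1*(-85))))/(30 - 1*(-174)) = ((50 + 85)*(1 + 2*(50 + 85)))/(30 + 174) = (135*(1 + 2*135))/204 = (135*(1 + 270))*(1/204) = (135*271)*(1/204) = 36585*(1/204) = 12195/68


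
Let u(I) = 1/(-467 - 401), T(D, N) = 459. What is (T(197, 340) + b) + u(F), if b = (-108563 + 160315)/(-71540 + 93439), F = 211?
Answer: 8769723225/19008332 ≈ 461.36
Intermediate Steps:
b = 51752/21899 ≈ 2.3632
u(I) = -1/868 (u(I) = 1/(-868) = -1/868)
(T(197, 340) + b) + u(F) = (459 + 51752/21899) - 1/868 = 10103393/21899 - 1/868 = 8769723225/19008332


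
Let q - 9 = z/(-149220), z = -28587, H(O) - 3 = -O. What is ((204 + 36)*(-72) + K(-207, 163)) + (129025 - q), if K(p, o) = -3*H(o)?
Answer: 5581614311/49740 ≈ 1.1222e+5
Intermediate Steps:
H(O) = 3 - O
K(p, o) = -9 + 3*o (K(p, o) = -3*(3 - o) = -9 + 3*o)
q = 457189/49740 (q = 9 - 28587/(-149220) = 9 - 28587*(-1/149220) = 9 + 9529/49740 = 457189/49740 ≈ 9.1916)
((204 + 36)*(-72) + K(-207, 163)) + (129025 - q) = ((204 + 36)*(-72) + (-9 + 3*163)) + (129025 - 1*457189/49740) = (240*(-72) + (-9 + 489)) + (129025 - 457189/49740) = (-17280 + 480) + 6417246311/49740 = -16800 + 6417246311/49740 = 5581614311/49740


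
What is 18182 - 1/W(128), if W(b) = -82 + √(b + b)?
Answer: 1200013/66 ≈ 18182.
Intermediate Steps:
W(b) = -82 + √2*√b (W(b) = -82 + √(2*b) = -82 + √2*√b)
18182 - 1/W(128) = 18182 - 1/(-82 + √2*√128) = 18182 - 1/(-82 + √2*(8*√2)) = 18182 - 1/(-82 + 16) = 18182 - 1/(-66) = 18182 - 1*(-1/66) = 18182 + 1/66 = 1200013/66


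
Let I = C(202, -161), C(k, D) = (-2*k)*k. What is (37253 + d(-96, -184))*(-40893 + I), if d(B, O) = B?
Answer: -4551769657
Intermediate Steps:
C(k, D) = -2*k²
I = -81608 (I = -2*202² = -2*40804 = -81608)
(37253 + d(-96, -184))*(-40893 + I) = (37253 - 96)*(-40893 - 81608) = 37157*(-122501) = -4551769657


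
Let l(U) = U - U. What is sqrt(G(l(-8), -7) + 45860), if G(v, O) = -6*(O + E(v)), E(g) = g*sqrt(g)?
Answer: sqrt(45902) ≈ 214.25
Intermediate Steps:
E(g) = g**(3/2)
l(U) = 0
G(v, O) = -6*O - 6*v**(3/2) (G(v, O) = -6*(O + v**(3/2)) = -6*O - 6*v**(3/2))
sqrt(G(l(-8), -7) + 45860) = sqrt((-6*(-7) - 6*0**(3/2)) + 45860) = sqrt((42 - 6*0) + 45860) = sqrt((42 + 0) + 45860) = sqrt(42 + 45860) = sqrt(45902)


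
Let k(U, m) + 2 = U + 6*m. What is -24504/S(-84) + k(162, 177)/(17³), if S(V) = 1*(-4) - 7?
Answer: 120401594/54043 ≈ 2227.9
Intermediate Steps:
k(U, m) = -2 + U + 6*m (k(U, m) = -2 + (U + 6*m) = -2 + U + 6*m)
S(V) = -11 (S(V) = -4 - 7 = -11)
-24504/S(-84) + k(162, 177)/(17³) = -24504/(-11) + (-2 + 162 + 6*177)/(17³) = -24504*(-1/11) + (-2 + 162 + 1062)/4913 = 24504/11 + 1222*(1/4913) = 24504/11 + 1222/4913 = 120401594/54043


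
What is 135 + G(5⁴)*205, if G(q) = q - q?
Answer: 135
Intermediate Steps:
G(q) = 0
135 + G(5⁴)*205 = 135 + 0*205 = 135 + 0 = 135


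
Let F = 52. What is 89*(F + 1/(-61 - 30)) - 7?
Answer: 420422/91 ≈ 4620.0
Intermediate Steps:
89*(F + 1/(-61 - 30)) - 7 = 89*(52 + 1/(-61 - 30)) - 7 = 89*(52 + 1/(-91)) - 7 = 89*(52 - 1/91) - 7 = 89*(4731/91) - 7 = 421059/91 - 7 = 420422/91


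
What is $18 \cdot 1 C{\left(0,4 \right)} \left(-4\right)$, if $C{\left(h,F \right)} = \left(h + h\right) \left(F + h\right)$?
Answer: $0$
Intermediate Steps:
$C{\left(h,F \right)} = 2 h \left(F + h\right)$
$18 \cdot 1 C{\left(0,4 \right)} \left(-4\right) = 18 \cdot 1 \cdot 2 \cdot 0 \left(4 + 0\right) \left(-4\right) = 18 \cdot 2 \cdot 0 \cdot 4 \left(-4\right) = 18 \cdot 0 \left(-4\right) = 18 \cdot 0 = 0$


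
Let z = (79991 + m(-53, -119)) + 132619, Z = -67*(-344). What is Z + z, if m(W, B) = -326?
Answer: 235332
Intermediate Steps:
Z = 23048
z = 212284 (z = (79991 - 326) + 132619 = 79665 + 132619 = 212284)
Z + z = 23048 + 212284 = 235332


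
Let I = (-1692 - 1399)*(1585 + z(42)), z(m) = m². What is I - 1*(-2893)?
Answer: -10348866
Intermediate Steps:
I = -10351759 (I = (-1692 - 1399)*(1585 + 42²) = -3091*(1585 + 1764) = -3091*3349 = -10351759)
I - 1*(-2893) = -10351759 - 1*(-2893) = -10351759 + 2893 = -10348866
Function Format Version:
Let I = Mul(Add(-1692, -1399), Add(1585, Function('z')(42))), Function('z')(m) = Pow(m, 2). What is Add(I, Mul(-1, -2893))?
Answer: -10348866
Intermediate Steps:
I = -10351759 (I = Mul(Add(-1692, -1399), Add(1585, Pow(42, 2))) = Mul(-3091, Add(1585, 1764)) = Mul(-3091, 3349) = -10351759)
Add(I, Mul(-1, -2893)) = Add(-10351759, Mul(-1, -2893)) = Add(-10351759, 2893) = -10348866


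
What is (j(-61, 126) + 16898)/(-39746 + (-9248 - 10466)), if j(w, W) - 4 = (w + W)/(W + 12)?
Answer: -2332541/8205480 ≈ -0.28427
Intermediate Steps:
j(w, W) = 4 + (W + w)/(12 + W) (j(w, W) = 4 + (w + W)/(W + 12) = 4 + (W + w)/(12 + W))
(j(-61, 126) + 16898)/(-39746 + (-9248 - 10466)) = ((48 - 61 + 5*126)/(12 + 126) + 16898)/(-39746 + (-9248 - 10466)) = ((48 - 61 + 630)/138 + 16898)/(-39746 - 19714) = ((1/138)*617 + 16898)/(-59460) = (617/138 + 16898)*(-1/59460) = (2332541/138)*(-1/59460) = -2332541/8205480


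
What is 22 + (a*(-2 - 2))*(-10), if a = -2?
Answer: -58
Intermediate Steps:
22 + (a*(-2 - 2))*(-10) = 22 - 2*(-2 - 2)*(-10) = 22 - 2*(-4)*(-10) = 22 + 8*(-10) = 22 - 80 = -58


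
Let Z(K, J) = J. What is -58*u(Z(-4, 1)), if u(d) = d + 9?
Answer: -580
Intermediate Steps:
u(d) = 9 + d
-58*u(Z(-4, 1)) = -58*(9 + 1) = -58*10 = -580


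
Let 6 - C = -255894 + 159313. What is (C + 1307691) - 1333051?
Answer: 71227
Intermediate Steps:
C = 96587 (C = 6 - (-255894 + 159313) = 6 - 1*(-96581) = 6 + 96581 = 96587)
(C + 1307691) - 1333051 = (96587 + 1307691) - 1333051 = 1404278 - 1333051 = 71227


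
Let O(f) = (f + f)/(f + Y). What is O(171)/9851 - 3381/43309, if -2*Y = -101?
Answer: -91459857/1173914117 ≈ -0.077910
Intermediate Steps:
Y = 101/2 (Y = -½*(-101) = 101/2 ≈ 50.500)
O(f) = 2*f/(101/2 + f) (O(f) = (f + f)/(f + 101/2) = (2*f)/(101/2 + f) = 2*f/(101/2 + f))
O(171)/9851 - 3381/43309 = (4*171/(101 + 2*171))/9851 - 3381/43309 = (4*171/(101 + 342))*(1/9851) - 3381*1/43309 = (4*171/443)*(1/9851) - 21/269 = (4*171*(1/443))*(1/9851) - 21/269 = (684/443)*(1/9851) - 21/269 = 684/4363993 - 21/269 = -91459857/1173914117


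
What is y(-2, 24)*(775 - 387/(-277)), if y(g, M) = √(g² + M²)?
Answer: 430124*√145/277 ≈ 18698.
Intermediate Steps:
y(g, M) = √(M² + g²)
y(-2, 24)*(775 - 387/(-277)) = √(24² + (-2)²)*(775 - 387/(-277)) = √(576 + 4)*(775 - 387*(-1/277)) = √580*(775 + 387/277) = (2*√145)*(215062/277) = 430124*√145/277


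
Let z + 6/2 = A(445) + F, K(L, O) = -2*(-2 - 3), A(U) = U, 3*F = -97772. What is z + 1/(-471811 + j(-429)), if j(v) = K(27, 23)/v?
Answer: -19521338675621/607220787 ≈ -32149.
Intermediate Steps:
F = -97772/3 (F = (1/3)*(-97772) = -97772/3 ≈ -32591.)
K(L, O) = 10 (K(L, O) = -2*(-5) = 10)
z = -96446/3 (z = -3 + (445 - 97772/3) = -3 - 96437/3 = -96446/3 ≈ -32149.)
j(v) = 10/v
z + 1/(-471811 + j(-429)) = -96446/3 + 1/(-471811 + 10/(-429)) = -96446/3 + 1/(-471811 + 10*(-1/429)) = -96446/3 + 1/(-471811 - 10/429) = -96446/3 + 1/(-202406929/429) = -96446/3 - 429/202406929 = -19521338675621/607220787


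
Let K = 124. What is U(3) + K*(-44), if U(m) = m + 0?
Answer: -5453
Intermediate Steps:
U(m) = m
U(3) + K*(-44) = 3 + 124*(-44) = 3 - 5456 = -5453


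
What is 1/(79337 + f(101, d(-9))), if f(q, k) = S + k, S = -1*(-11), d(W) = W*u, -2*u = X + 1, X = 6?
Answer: 2/158759 ≈ 1.2598e-5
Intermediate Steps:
u = -7/2 (u = -(6 + 1)/2 = -1/2*7 = -7/2 ≈ -3.5000)
d(W) = -7*W/2 (d(W) = W*(-7/2) = -7*W/2)
S = 11
f(q, k) = 11 + k
1/(79337 + f(101, d(-9))) = 1/(79337 + (11 - 7/2*(-9))) = 1/(79337 + (11 + 63/2)) = 1/(79337 + 85/2) = 1/(158759/2) = 2/158759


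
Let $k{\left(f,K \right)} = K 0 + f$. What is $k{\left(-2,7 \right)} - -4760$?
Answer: $4758$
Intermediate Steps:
$k{\left(f,K \right)} = f$ ($k{\left(f,K \right)} = 0 + f = f$)
$k{\left(-2,7 \right)} - -4760 = -2 - -4760 = -2 + 4760 = 4758$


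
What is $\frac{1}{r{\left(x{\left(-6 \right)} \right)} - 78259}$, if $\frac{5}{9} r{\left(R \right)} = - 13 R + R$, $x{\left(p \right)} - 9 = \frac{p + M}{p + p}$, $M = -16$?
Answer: $- \frac{1}{78493} \approx -1.274 \cdot 10^{-5}$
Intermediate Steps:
$x{\left(p \right)} = 9 + \frac{-16 + p}{2 p}$ ($x{\left(p \right)} = 9 + \frac{p - 16}{p + p} = 9 + \frac{-16 + p}{2 p}$)
$r{\left(R \right)} = - \frac{108 R}{5}$ ($r{\left(R \right)} = \frac{9 \left(- 13 R + R\right)}{5} = \frac{9 \left(- 12 R\right)}{5} = - \frac{108 R}{5}$)
$\frac{1}{r{\left(x{\left(-6 \right)} \right)} - 78259} = \frac{1}{- \frac{108 \left(\frac{19}{2} - \frac{8}{-6}\right)}{5} - 78259} = \frac{1}{- \frac{108 \left(\frac{19}{2} - - \frac{4}{3}\right)}{5} - 78259} = \frac{1}{- \frac{108 \left(\frac{19}{2} + \frac{4}{3}\right)}{5} - 78259} = \frac{1}{\left(- \frac{108}{5}\right) \frac{65}{6} - 78259} = \frac{1}{-234 - 78259} = \frac{1}{-78493} = - \frac{1}{78493}$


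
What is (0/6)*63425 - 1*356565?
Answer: -356565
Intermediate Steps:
(0/6)*63425 - 1*356565 = (0*(⅙))*63425 - 356565 = 0*63425 - 356565 = 0 - 356565 = -356565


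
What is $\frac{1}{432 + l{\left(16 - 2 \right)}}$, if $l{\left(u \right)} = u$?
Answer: $\frac{1}{446} \approx 0.0022422$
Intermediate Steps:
$\frac{1}{432 + l{\left(16 - 2 \right)}} = \frac{1}{432 + \left(16 - 2\right)} = \frac{1}{432 + 14} = \frac{1}{446}$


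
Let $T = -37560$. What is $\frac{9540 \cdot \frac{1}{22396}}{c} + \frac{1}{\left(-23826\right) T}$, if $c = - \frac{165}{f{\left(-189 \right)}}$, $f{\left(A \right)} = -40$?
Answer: $\frac{517417551199}{5010570631440} \approx 0.10327$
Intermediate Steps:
$c = \frac{33}{8}$ ($c = - \frac{165}{-40} = \left(-165\right) \left(- \frac{1}{40}\right) = \frac{33}{8} \approx 4.125$)
$\frac{9540 \cdot \frac{1}{22396}}{c} + \frac{1}{\left(-23826\right) T} = \frac{9540 \cdot \frac{1}{22396}}{\frac{33}{8}} + \frac{1}{\left(-23826\right) \left(-37560\right)} = 9540 \cdot \frac{1}{22396} \cdot \frac{8}{33} - - \frac{1}{894904560} = \frac{2385}{5599} \cdot \frac{8}{33} + \frac{1}{894904560} = \frac{6360}{61589} + \frac{1}{894904560} = \frac{517417551199}{5010570631440}$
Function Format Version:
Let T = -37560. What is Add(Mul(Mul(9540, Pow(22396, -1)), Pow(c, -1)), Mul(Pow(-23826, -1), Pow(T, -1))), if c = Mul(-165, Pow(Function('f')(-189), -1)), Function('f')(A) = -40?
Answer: Rational(517417551199, 5010570631440) ≈ 0.10327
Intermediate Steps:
c = Rational(33, 8) (c = Mul(-165, Pow(-40, -1)) = Mul(-165, Rational(-1, 40)) = Rational(33, 8) ≈ 4.1250)
Add(Mul(Mul(9540, Pow(22396, -1)), Pow(c, -1)), Mul(Pow(-23826, -1), Pow(T, -1))) = Add(Mul(Mul(9540, Pow(22396, -1)), Pow(Rational(33, 8), -1)), Mul(Pow(-23826, -1), Pow(-37560, -1))) = Add(Mul(Mul(9540, Rational(1, 22396)), Rational(8, 33)), Mul(Rational(-1, 23826), Rational(-1, 37560))) = Add(Mul(Rational(2385, 5599), Rational(8, 33)), Rational(1, 894904560)) = Add(Rational(6360, 61589), Rational(1, 894904560)) = Rational(517417551199, 5010570631440)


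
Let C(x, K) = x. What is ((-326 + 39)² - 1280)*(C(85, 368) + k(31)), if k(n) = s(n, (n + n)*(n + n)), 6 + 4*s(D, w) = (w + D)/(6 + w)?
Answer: 4183462599/616 ≈ 6.7913e+6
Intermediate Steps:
s(D, w) = -3/2 + (D + w)/(4*(6 + w)) (s(D, w) = -3/2 + ((w + D)/(6 + w))/4 = -3/2 + ((D + w)/(6 + w))/4 = -3/2 + (D + w)/(4*(6 + w)))
k(n) = (-36 + n - 20*n²)/(4*(6 + 4*n²)) (k(n) = (-36 + n - 5*(n + n)*(n + n))/(4*(6 + (n + n)*(n + n))) = (-36 + n - 5*2*n*2*n)/(4*(6 + (2*n)*(2*n))) = (-36 + n - 20*n²)/(4*(6 + 4*n²)))
((-326 + 39)² - 1280)*(C(85, 368) + k(31)) = ((-326 + 39)² - 1280)*(85 + (-36 + 31 - 20*31²)/(8*(3 + 2*31²))) = ((-287)² - 1280)*(85 + (-36 + 31 - 20*961)/(8*(3 + 2*961))) = (82369 - 1280)*(85 + (-36 + 31 - 19220)/(8*(3 + 1922))) = 81089*(85 + (⅛)*(-19225)/1925) = 81089*(85 + (⅛)*(1/1925)*(-19225)) = 81089*(85 - 769/616) = 81089*(51591/616) = 4183462599/616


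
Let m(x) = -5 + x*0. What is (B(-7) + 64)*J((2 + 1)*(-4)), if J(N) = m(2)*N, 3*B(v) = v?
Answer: 3700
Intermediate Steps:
m(x) = -5 (m(x) = -5 + 0 = -5)
B(v) = v/3
J(N) = -5*N
(B(-7) + 64)*J((2 + 1)*(-4)) = ((⅓)*(-7) + 64)*(-5*(2 + 1)*(-4)) = (-7/3 + 64)*(-15*(-4)) = 185*(-5*(-12))/3 = (185/3)*60 = 3700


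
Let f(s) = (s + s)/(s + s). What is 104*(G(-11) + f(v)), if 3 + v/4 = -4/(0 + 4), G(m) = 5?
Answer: 624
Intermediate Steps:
v = -16 (v = -12 + 4*(-4/(0 + 4)) = -12 + 4*(-4/4) = -12 + 4*(-4*¼) = -12 + 4*(-1) = -12 - 4 = -16)
f(s) = 1 (f(s) = (2*s)/((2*s)) = (2*s)*(1/(2*s)) = 1)
104*(G(-11) + f(v)) = 104*(5 + 1) = 104*6 = 624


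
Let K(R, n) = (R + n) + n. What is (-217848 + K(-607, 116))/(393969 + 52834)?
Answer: -218223/446803 ≈ -0.48841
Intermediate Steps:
K(R, n) = R + 2*n
(-217848 + K(-607, 116))/(393969 + 52834) = (-217848 + (-607 + 2*116))/(393969 + 52834) = (-217848 + (-607 + 232))/446803 = (-217848 - 375)*(1/446803) = -218223*1/446803 = -218223/446803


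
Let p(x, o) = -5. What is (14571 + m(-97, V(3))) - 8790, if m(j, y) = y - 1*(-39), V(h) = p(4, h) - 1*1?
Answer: 5814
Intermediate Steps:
V(h) = -6 (V(h) = -5 - 1*1 = -5 - 1 = -6)
m(j, y) = 39 + y (m(j, y) = y + 39 = 39 + y)
(14571 + m(-97, V(3))) - 8790 = (14571 + (39 - 6)) - 8790 = (14571 + 33) - 8790 = 14604 - 8790 = 5814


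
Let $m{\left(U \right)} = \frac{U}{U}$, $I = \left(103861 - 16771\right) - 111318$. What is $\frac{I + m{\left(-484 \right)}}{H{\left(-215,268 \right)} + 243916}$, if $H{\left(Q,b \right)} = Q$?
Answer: $- \frac{24227}{243701} \approx -0.099413$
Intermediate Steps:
$I = -24228$ ($I = 87090 - 111318 = -24228$)
$m{\left(U \right)} = 1$
$\frac{I + m{\left(-484 \right)}}{H{\left(-215,268 \right)} + 243916} = \frac{-24228 + 1}{-215 + 243916} = - \frac{24227}{243701}$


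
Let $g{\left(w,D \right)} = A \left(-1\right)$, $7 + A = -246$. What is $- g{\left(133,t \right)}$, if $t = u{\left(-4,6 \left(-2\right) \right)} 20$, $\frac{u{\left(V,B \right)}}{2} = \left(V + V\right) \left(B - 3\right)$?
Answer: $-253$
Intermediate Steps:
$A = -253$ ($A = -7 - 246 = -253$)
$u{\left(V,B \right)} = 4 V \left(-3 + B\right)$ ($u{\left(V,B \right)} = 2 \left(V + V\right) \left(B - 3\right) = 2 \cdot 2 V \left(-3 + B\right) = 4 V \left(-3 + B\right)$)
$t = 4800$ ($t = 4 \left(-4\right) \left(-3 + 6 \left(-2\right)\right) 20 = 4 \left(-4\right) \left(-3 - 12\right) 20 = 4 \left(-4\right) \left(-15\right) 20 = 240 \cdot 20 = 4800$)
$g{\left(w,D \right)} = 253$ ($g{\left(w,D \right)} = \left(-253\right) \left(-1\right) = 253$)
$- g{\left(133,t \right)} = \left(-1\right) 253 = -253$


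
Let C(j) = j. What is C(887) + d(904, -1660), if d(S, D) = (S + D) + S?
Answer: 1035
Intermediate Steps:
d(S, D) = D + 2*S (d(S, D) = (D + S) + S = D + 2*S)
C(887) + d(904, -1660) = 887 + (-1660 + 2*904) = 887 + (-1660 + 1808) = 887 + 148 = 1035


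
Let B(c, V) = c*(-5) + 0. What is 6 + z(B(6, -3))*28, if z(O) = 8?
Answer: 230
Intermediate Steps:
B(c, V) = -5*c (B(c, V) = -5*c + 0 = -5*c)
6 + z(B(6, -3))*28 = 6 + 8*28 = 6 + 224 = 230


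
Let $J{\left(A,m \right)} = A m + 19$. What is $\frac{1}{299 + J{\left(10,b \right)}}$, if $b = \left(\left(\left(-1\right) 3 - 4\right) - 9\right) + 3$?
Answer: $\frac{1}{188} \approx 0.0053191$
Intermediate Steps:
$b = -13$ ($b = \left(\left(-3 - 4\right) - 9\right) + 3 = \left(-7 - 9\right) + 3 = -16 + 3 = -13$)
$J{\left(A,m \right)} = 19 + A m$
$\frac{1}{299 + J{\left(10,b \right)}} = \frac{1}{299 + \left(19 + 10 \left(-13\right)\right)} = \frac{1}{299 + \left(19 - 130\right)} = \frac{1}{299 - 111} = \frac{1}{188}$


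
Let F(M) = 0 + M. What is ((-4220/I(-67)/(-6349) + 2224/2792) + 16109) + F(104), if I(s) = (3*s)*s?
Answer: 483822805006325/29840192067 ≈ 16214.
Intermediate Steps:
F(M) = M
I(s) = 3*s²
((-4220/I(-67)/(-6349) + 2224/2792) + 16109) + F(104) = ((-4220/(3*(-67)²)/(-6349) + 2224/2792) + 16109) + 104 = ((-4220/(3*4489)*(-1/6349) + 2224*(1/2792)) + 16109) + 104 = ((-4220/13467*(-1/6349) + 278/349) + 16109) + 104 = ((4220/85501983 + 278/349) + 16109) + 104 = (23771024054/29840192067 + 16109) + 104 = 480719425031357/29840192067 + 104 = 483822805006325/29840192067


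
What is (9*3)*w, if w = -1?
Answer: -27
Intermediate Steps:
(9*3)*w = (9*3)*(-1) = 27*(-1) = -27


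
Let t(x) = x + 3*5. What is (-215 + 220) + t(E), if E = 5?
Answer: 25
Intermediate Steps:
t(x) = 15 + x (t(x) = x + 15 = 15 + x)
(-215 + 220) + t(E) = (-215 + 220) + (15 + 5) = 5 + 20 = 25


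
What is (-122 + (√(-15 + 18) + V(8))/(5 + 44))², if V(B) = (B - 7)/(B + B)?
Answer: 9148349377/614656 - 95647*√3/19208 ≈ 14875.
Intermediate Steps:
V(B) = (-7 + B)/(2*B) (V(B) = (-7 + B)/((2*B)) = (-7 + B)*(1/(2*B)) = (-7 + B)/(2*B))
(-122 + (√(-15 + 18) + V(8))/(5 + 44))² = (-122 + (√(-15 + 18) + (½)*(-7 + 8)/8)/(5 + 44))² = (-122 + (√3 + (½)*(⅛)*1)/49)² = (-122 + (√3 + 1/16)*(1/49))² = (-122 + (1/16 + √3)*(1/49))² = (-122 + (1/784 + √3/49))² = (-95647/784 + √3/49)²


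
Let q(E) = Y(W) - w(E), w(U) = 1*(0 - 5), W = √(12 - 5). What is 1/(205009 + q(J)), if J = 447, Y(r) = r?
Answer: 205014/42030740189 - √7/42030740189 ≈ 4.8777e-6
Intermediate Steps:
W = √7 ≈ 2.6458
w(U) = -5 (w(U) = 1*(-5) = -5)
q(E) = 5 + √7 (q(E) = √7 - 1*(-5) = √7 + 5 = 5 + √7)
1/(205009 + q(J)) = 1/(205009 + (5 + √7)) = 1/(205014 + √7)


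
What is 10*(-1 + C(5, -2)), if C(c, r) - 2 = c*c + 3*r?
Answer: 200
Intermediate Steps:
C(c, r) = 2 + c**2 + 3*r (C(c, r) = 2 + (c*c + 3*r) = 2 + (c**2 + 3*r) = 2 + c**2 + 3*r)
10*(-1 + C(5, -2)) = 10*(-1 + (2 + 5**2 + 3*(-2))) = 10*(-1 + (2 + 25 - 6)) = 10*(-1 + 21) = 10*20 = 200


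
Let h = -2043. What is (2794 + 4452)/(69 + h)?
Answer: -3623/987 ≈ -3.6707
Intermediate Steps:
(2794 + 4452)/(69 + h) = (2794 + 4452)/(69 - 2043) = 7246/(-1974) = 7246*(-1/1974) = -3623/987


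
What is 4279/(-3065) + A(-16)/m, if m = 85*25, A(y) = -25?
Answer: -73356/52105 ≈ -1.4079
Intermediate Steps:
m = 2125
4279/(-3065) + A(-16)/m = 4279/(-3065) - 25/2125 = 4279*(-1/3065) - 25*1/2125 = -4279/3065 - 1/85 = -73356/52105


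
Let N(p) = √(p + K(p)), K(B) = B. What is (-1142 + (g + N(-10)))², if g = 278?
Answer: 746476 - 3456*I*√5 ≈ 7.4648e+5 - 7727.9*I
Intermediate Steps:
N(p) = √2*√p (N(p) = √(p + p) = √(2*p) = √2*√p)
(-1142 + (g + N(-10)))² = (-1142 + (278 + √2*√(-10)))² = (-1142 + (278 + √2*(I*√10)))² = (-1142 + (278 + 2*I*√5))² = (-864 + 2*I*√5)²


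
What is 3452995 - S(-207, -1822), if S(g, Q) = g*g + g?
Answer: 3410353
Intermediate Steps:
S(g, Q) = g + g² (S(g, Q) = g² + g = g + g²)
3452995 - S(-207, -1822) = 3452995 - (-207)*(1 - 207) = 3452995 - (-207)*(-206) = 3452995 - 1*42642 = 3452995 - 42642 = 3410353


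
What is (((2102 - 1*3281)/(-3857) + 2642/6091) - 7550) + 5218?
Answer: -54768274201/23492987 ≈ -2331.3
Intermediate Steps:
(((2102 - 1*3281)/(-3857) + 2642/6091) - 7550) + 5218 = (((2102 - 3281)*(-1/3857) + 2642*(1/6091)) - 7550) + 5218 = ((-1179*(-1/3857) + 2642/6091) - 7550) + 5218 = ((1179/3857 + 2642/6091) - 7550) + 5218 = (17371483/23492987 - 7550) + 5218 = -177354680367/23492987 + 5218 = -54768274201/23492987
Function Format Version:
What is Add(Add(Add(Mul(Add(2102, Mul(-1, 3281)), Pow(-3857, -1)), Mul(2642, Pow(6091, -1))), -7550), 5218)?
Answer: Rational(-54768274201, 23492987) ≈ -2331.3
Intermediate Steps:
Add(Add(Add(Mul(Add(2102, Mul(-1, 3281)), Pow(-3857, -1)), Mul(2642, Pow(6091, -1))), -7550), 5218) = Add(Add(Add(Mul(Add(2102, -3281), Rational(-1, 3857)), Mul(2642, Rational(1, 6091))), -7550), 5218) = Add(Add(Add(Mul(-1179, Rational(-1, 3857)), Rational(2642, 6091)), -7550), 5218) = Add(Add(Add(Rational(1179, 3857), Rational(2642, 6091)), -7550), 5218) = Add(Add(Rational(17371483, 23492987), -7550), 5218) = Add(Rational(-177354680367, 23492987), 5218) = Rational(-54768274201, 23492987)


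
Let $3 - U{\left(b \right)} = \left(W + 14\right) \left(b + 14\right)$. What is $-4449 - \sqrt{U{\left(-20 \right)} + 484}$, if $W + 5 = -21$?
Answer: $-4449 - \sqrt{415} \approx -4469.4$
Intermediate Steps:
$W = -26$ ($W = -5 - 21 = -26$)
$U{\left(b \right)} = 171 + 12 b$ ($U{\left(b \right)} = 3 - \left(-26 + 14\right) \left(b + 14\right) = 3 - - 12 \left(14 + b\right) = 3 - \left(-168 - 12 b\right) = 3 + \left(168 + 12 b\right) = 171 + 12 b$)
$-4449 - \sqrt{U{\left(-20 \right)} + 484} = -4449 - \sqrt{\left(171 + 12 \left(-20\right)\right) + 484} = -4449 - \sqrt{\left(171 - 240\right) + 484} = -4449 - \sqrt{-69 + 484} = -4449 - \sqrt{415}$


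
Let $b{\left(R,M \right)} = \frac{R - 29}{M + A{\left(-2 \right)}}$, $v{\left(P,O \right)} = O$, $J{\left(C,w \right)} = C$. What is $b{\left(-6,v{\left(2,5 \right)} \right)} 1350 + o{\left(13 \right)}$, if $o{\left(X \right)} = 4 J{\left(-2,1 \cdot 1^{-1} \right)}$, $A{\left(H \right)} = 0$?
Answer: $-9458$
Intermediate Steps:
$b{\left(R,M \right)} = \frac{-29 + R}{M}$ ($b{\left(R,M \right)} = \frac{R - 29}{M + 0} = \frac{-29 + R}{M}$)
$o{\left(X \right)} = -8$ ($o{\left(X \right)} = 4 \left(-2\right) = -8$)
$b{\left(-6,v{\left(2,5 \right)} \right)} 1350 + o{\left(13 \right)} = \frac{-29 - 6}{5} \cdot 1350 - 8 = \frac{1}{5} \left(-35\right) 1350 - 8 = \left(-7\right) 1350 - 8 = -9450 - 8 = -9458$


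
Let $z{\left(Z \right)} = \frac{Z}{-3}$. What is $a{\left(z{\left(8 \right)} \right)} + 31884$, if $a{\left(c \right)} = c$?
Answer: $\frac{95644}{3} \approx 31881.0$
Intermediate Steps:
$z{\left(Z \right)} = - \frac{Z}{3}$ ($z{\left(Z \right)} = Z \left(- \frac{1}{3}\right) = - \frac{Z}{3}$)
$a{\left(z{\left(8 \right)} \right)} + 31884 = \left(- \frac{1}{3}\right) 8 + 31884 = - \frac{8}{3} + 31884 = \frac{95644}{3}$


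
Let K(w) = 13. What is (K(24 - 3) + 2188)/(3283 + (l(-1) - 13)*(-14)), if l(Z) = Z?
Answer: 31/49 ≈ 0.63265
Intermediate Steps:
(K(24 - 3) + 2188)/(3283 + (l(-1) - 13)*(-14)) = (13 + 2188)/(3283 + (-1 - 13)*(-14)) = 2201/(3283 - 14*(-14)) = 2201/(3283 + 196) = 2201/3479 = 2201*(1/3479) = 31/49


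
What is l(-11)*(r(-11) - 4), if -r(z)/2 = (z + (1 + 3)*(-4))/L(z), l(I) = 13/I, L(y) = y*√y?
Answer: 52/11 - 702*I*√11/1331 ≈ 4.7273 - 1.7493*I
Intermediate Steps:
L(y) = y^(3/2)
r(z) = -2*(-16 + z)/z^(3/2) (r(z) = -2*(z + (1 + 3)*(-4))/(z^(3/2)) = -2*(z + 4*(-4))/z^(3/2) = -2*(z - 16)/z^(3/2) = -2*(-16 + z)/z^(3/2))
l(-11)*(r(-11) - 4) = (13/(-11))*(2*(16 - 1*(-11))/(-11)^(3/2) - 4) = (13*(-1/11))*(2*(I*√11/121)*(16 + 11) - 4) = -13*(2*(I*√11/121)*27 - 4)/11 = -13*(54*I*√11/121 - 4)/11 = -13*(-4 + 54*I*√11/121)/11 = 52/11 - 702*I*√11/1331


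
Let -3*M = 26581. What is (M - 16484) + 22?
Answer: -75967/3 ≈ -25322.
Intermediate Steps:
M = -26581/3 (M = -⅓*26581 = -26581/3 ≈ -8860.3)
(M - 16484) + 22 = (-26581/3 - 16484) + 22 = -76033/3 + 22 = -75967/3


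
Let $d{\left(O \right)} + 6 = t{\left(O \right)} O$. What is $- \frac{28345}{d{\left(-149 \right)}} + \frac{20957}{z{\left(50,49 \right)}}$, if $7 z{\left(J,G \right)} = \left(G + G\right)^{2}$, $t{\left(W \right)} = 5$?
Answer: $\frac{54628047}{1030372} \approx 53.018$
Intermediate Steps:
$z{\left(J,G \right)} = \frac{4 G^{2}}{7}$ ($z{\left(J,G \right)} = \frac{\left(G + G\right)^{2}}{7} = \frac{\left(2 G\right)^{2}}{7} = \frac{4 G^{2}}{7}$)
$d{\left(O \right)} = -6 + 5 O$
$- \frac{28345}{d{\left(-149 \right)}} + \frac{20957}{z{\left(50,49 \right)}} = - \frac{28345}{-6 + 5 \left(-149\right)} + \frac{20957}{\frac{4}{7} \cdot 49^{2}} = - \frac{28345}{-6 - 745} + \frac{20957}{\frac{4}{7} \cdot 2401} = - \frac{28345}{-751} + \frac{20957}{1372} = \left(-28345\right) \left(- \frac{1}{751}\right) + 20957 \cdot \frac{1}{1372} = \frac{28345}{751} + \frac{20957}{1372} = \frac{54628047}{1030372}$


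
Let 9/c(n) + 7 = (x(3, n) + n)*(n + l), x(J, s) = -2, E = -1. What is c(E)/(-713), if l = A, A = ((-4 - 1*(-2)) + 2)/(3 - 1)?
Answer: 9/2852 ≈ 0.0031557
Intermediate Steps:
A = 0 (A = ((-4 + 2) + 2)/2 = (-2 + 2)*(½) = 0*(½) = 0)
l = 0
c(n) = 9/(-7 + n*(-2 + n)) (c(n) = 9/(-7 + (-2 + n)*(n + 0)) = 9/(-7 + (-2 + n)*n) = 9/(-7 + n*(-2 + n)))
c(E)/(-713) = (9/(-7 + (-1)² - 2*(-1)))/(-713) = (9/(-7 + 1 + 2))*(-1/713) = (9/(-4))*(-1/713) = (9*(-¼))*(-1/713) = -9/4*(-1/713) = 9/2852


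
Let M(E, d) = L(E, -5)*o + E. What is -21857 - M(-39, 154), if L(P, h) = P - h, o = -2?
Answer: -21886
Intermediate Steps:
M(E, d) = -10 - E (M(E, d) = (E - 1*(-5))*(-2) + E = (E + 5)*(-2) + E = (5 + E)*(-2) + E = (-10 - 2*E) + E = -10 - E)
-21857 - M(-39, 154) = -21857 - (-10 - 1*(-39)) = -21857 - (-10 + 39) = -21857 - 1*29 = -21857 - 29 = -21886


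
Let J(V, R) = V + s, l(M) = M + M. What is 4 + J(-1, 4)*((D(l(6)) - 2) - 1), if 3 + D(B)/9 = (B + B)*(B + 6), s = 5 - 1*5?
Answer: -3854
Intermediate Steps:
l(M) = 2*M
s = 0 (s = 5 - 5 = 0)
D(B) = -27 + 18*B*(6 + B) (D(B) = -27 + 9*((B + B)*(B + 6)) = -27 + 9*((2*B)*(6 + B)) = -27 + 9*(2*B*(6 + B)) = -27 + 18*B*(6 + B))
J(V, R) = V (J(V, R) = V + 0 = V)
4 + J(-1, 4)*((D(l(6)) - 2) - 1) = 4 - (((-27 + 18*(2*6)² + 108*(2*6)) - 2) - 1) = 4 - (((-27 + 18*12² + 108*12) - 2) - 1) = 4 - (((-27 + 18*144 + 1296) - 2) - 1) = 4 - (((-27 + 2592 + 1296) - 2) - 1) = 4 - ((3861 - 2) - 1) = 4 - (3859 - 1) = 4 - 1*3858 = 4 - 3858 = -3854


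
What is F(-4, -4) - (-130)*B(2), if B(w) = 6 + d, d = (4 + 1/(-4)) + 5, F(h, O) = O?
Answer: 3827/2 ≈ 1913.5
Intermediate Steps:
d = 35/4 (d = (4 - ¼) + 5 = 15/4 + 5 = 35/4 ≈ 8.7500)
B(w) = 59/4 (B(w) = 6 + 35/4 = 59/4)
F(-4, -4) - (-130)*B(2) = -4 - (-130)*59/4 = -4 - 26*(-295/4) = -4 + 3835/2 = 3827/2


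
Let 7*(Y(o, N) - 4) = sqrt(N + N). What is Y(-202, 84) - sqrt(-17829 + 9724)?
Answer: 4 + 2*sqrt(42)/7 - I*sqrt(8105) ≈ 5.8516 - 90.028*I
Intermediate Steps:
Y(o, N) = 4 + sqrt(2)*sqrt(N)/7 (Y(o, N) = 4 + sqrt(N + N)/7 = 4 + sqrt(2*N)/7 = 4 + (sqrt(2)*sqrt(N))/7 = 4 + sqrt(2)*sqrt(N)/7)
Y(-202, 84) - sqrt(-17829 + 9724) = (4 + sqrt(2)*sqrt(84)/7) - sqrt(-17829 + 9724) = (4 + sqrt(2)*(2*sqrt(21))/7) - sqrt(-8105) = (4 + 2*sqrt(42)/7) - I*sqrt(8105) = 4 + 2*sqrt(42)/7 - I*sqrt(8105)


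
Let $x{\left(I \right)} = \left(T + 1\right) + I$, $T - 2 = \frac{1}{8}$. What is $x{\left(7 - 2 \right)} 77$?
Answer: $\frac{5005}{8} \approx 625.63$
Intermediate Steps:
$T = \frac{17}{8}$ ($T = 2 + \frac{1}{8} = \frac{17}{8} \approx 2.125$)
$x{\left(I \right)} = \frac{25}{8} + I$ ($x{\left(I \right)} = \left(\frac{17}{8} + 1\right) + I = \frac{25}{8} + I$)
$x{\left(7 - 2 \right)} 77 = \left(\frac{25}{8} + \left(7 - 2\right)\right) 77 = \left(\frac{25}{8} + 5\right) 77 = \frac{65}{8} \cdot 77 = \frac{5005}{8}$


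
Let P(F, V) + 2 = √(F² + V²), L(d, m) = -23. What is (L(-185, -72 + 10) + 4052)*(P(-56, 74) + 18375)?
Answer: 74024817 + 8058*√2153 ≈ 7.4399e+7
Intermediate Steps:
P(F, V) = -2 + √(F² + V²)
(L(-185, -72 + 10) + 4052)*(P(-56, 74) + 18375) = (-23 + 4052)*((-2 + √((-56)² + 74²)) + 18375) = 4029*((-2 + √(3136 + 5476)) + 18375) = 4029*((-2 + √8612) + 18375) = 4029*((-2 + 2*√2153) + 18375) = 4029*(18373 + 2*√2153) = 74024817 + 8058*√2153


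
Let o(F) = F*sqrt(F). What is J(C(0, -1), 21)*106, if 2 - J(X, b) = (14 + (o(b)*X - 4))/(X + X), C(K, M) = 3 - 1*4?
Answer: 742 - 1113*sqrt(21) ≈ -4358.4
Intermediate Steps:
o(F) = F**(3/2)
C(K, M) = -1 (C(K, M) = 3 - 4 = -1)
J(X, b) = 2 - (10 + X*b**(3/2))/(2*X) (J(X, b) = 2 - (14 + (b**(3/2)*X - 4))/(X + X) = 2 - (14 + (X*b**(3/2) - 4))/(2*X) = 2 - (14 + (-4 + X*b**(3/2)))*1/(2*X) = 2 - (10 + X*b**(3/2))*1/(2*X) = 2 - (10 + X*b**(3/2))/(2*X))
J(C(0, -1), 21)*106 = (2 - 5/(-1) - 21*sqrt(21)/2)*106 = (2 - 5*(-1) - 21*sqrt(21)/2)*106 = (2 + 5 - 21*sqrt(21)/2)*106 = (7 - 21*sqrt(21)/2)*106 = 742 - 1113*sqrt(21)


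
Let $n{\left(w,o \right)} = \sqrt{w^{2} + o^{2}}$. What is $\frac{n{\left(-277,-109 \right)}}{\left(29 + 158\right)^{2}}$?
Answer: $\frac{\sqrt{88610}}{34969} \approx 0.0085125$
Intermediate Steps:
$n{\left(w,o \right)} = \sqrt{o^{2} + w^{2}}$
$\frac{n{\left(-277,-109 \right)}}{\left(29 + 158\right)^{2}} = \frac{\sqrt{\left(-109\right)^{2} + \left(-277\right)^{2}}}{\left(29 + 158\right)^{2}} = \frac{\sqrt{11881 + 76729}}{187^{2}} = \frac{\sqrt{88610}}{34969}$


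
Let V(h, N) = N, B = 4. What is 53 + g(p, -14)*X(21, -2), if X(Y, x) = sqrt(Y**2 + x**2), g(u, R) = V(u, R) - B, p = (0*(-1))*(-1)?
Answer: 53 - 18*sqrt(445) ≈ -326.71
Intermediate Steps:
p = 0 (p = 0*(-1) = 0)
g(u, R) = -4 + R (g(u, R) = R - 1*4 = R - 4 = -4 + R)
53 + g(p, -14)*X(21, -2) = 53 + (-4 - 14)*sqrt(21**2 + (-2)**2) = 53 - 18*sqrt(441 + 4) = 53 - 18*sqrt(445)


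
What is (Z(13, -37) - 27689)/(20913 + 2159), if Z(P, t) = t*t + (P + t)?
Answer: -3293/2884 ≈ -1.1418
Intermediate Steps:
Z(P, t) = P + t + t² (Z(P, t) = t² + (P + t) = P + t + t²)
(Z(13, -37) - 27689)/(20913 + 2159) = ((13 - 37 + (-37)²) - 27689)/(20913 + 2159) = ((13 - 37 + 1369) - 27689)/23072 = (1345 - 27689)*(1/23072) = -26344*1/23072 = -3293/2884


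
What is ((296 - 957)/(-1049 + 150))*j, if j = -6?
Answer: -3966/899 ≈ -4.4116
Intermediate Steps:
((296 - 957)/(-1049 + 150))*j = ((296 - 957)/(-1049 + 150))*(-6) = -661/(-899)*(-6) = -661*(-1/899)*(-6) = (661/899)*(-6) = -3966/899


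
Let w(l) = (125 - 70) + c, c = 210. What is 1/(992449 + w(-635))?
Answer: 1/992714 ≈ 1.0073e-6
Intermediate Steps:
w(l) = 265 (w(l) = (125 - 70) + 210 = 55 + 210 = 265)
1/(992449 + w(-635)) = 1/(992449 + 265) = 1/992714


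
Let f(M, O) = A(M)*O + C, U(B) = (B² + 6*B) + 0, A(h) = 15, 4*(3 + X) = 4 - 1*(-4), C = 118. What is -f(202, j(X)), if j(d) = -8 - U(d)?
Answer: -73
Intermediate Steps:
X = -1 (X = -3 + (4 - 1*(-4))/4 = -3 + (4 + 4)/4 = -3 + (¼)*8 = -3 + 2 = -1)
U(B) = B² + 6*B
j(d) = -8 - d*(6 + d)
f(M, O) = 118 + 15*O (f(M, O) = 15*O + 118 = 118 + 15*O)
-f(202, j(X)) = -(118 + 15*(-8 - 1*(-1)*(6 - 1))) = -(118 + 15*(-8 - 1*(-1)*5)) = -(118 + 15*(-8 + 5)) = -(118 + 15*(-3)) = -(118 - 45) = -1*73 = -73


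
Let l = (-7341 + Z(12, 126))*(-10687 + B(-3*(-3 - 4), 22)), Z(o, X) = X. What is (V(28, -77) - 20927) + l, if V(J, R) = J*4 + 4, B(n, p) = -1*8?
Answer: 77143614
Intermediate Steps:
B(n, p) = -8
V(J, R) = 4 + 4*J (V(J, R) = 4*J + 4 = 4 + 4*J)
l = 77164425 (l = (-7341 + 126)*(-10687 - 8) = -7215*(-10695) = 77164425)
(V(28, -77) - 20927) + l = ((4 + 4*28) - 20927) + 77164425 = ((4 + 112) - 20927) + 77164425 = (116 - 20927) + 77164425 = -20811 + 77164425 = 77143614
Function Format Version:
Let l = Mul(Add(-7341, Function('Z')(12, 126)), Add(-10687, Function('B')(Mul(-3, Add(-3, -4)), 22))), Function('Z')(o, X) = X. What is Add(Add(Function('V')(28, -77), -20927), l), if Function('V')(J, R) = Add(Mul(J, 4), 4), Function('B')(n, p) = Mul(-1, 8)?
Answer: 77143614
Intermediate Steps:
Function('B')(n, p) = -8
Function('V')(J, R) = Add(4, Mul(4, J)) (Function('V')(J, R) = Add(Mul(4, J), 4) = Add(4, Mul(4, J)))
l = 77164425 (l = Mul(Add(-7341, 126), Add(-10687, -8)) = Mul(-7215, -10695) = 77164425)
Add(Add(Function('V')(28, -77), -20927), l) = Add(Add(Add(4, Mul(4, 28)), -20927), 77164425) = Add(Add(Add(4, 112), -20927), 77164425) = Add(Add(116, -20927), 77164425) = Add(-20811, 77164425) = 77143614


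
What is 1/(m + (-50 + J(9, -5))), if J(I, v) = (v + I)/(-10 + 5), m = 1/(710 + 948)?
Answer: -8290/421127 ≈ -0.019685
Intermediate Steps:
m = 1/1658 ≈ 0.00060314
J(I, v) = -I/5 - v/5 (J(I, v) = (I + v)/(-5) = (I + v)*(-⅕) = -I/5 - v/5)
1/(m + (-50 + J(9, -5))) = 1/(1/1658 + (-50 + (-⅕*9 - ⅕*(-5)))) = 1/(1/1658 + (-50 + (-9/5 + 1))) = 1/(1/1658 + (-50 - ⅘)) = 1/(1/1658 - 254/5) = 1/(-421127/8290) = -8290/421127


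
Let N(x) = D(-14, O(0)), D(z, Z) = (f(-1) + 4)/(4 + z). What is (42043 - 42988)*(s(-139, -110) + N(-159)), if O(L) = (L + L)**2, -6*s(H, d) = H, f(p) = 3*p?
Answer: -21798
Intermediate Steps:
s(H, d) = -H/6
O(L) = 4*L**2 (O(L) = (2*L)**2 = 4*L**2)
D(z, Z) = 1/(4 + z) (D(z, Z) = (3*(-1) + 4)/(4 + z) = (-3 + 4)/(4 + z) = 1/(4 + z))
N(x) = -1/10 (N(x) = 1/(4 - 14) = 1/(-10) = -1/10)
(42043 - 42988)*(s(-139, -110) + N(-159)) = (42043 - 42988)*(-1/6*(-139) - 1/10) = -945*(139/6 - 1/10) = -945*346/15 = -21798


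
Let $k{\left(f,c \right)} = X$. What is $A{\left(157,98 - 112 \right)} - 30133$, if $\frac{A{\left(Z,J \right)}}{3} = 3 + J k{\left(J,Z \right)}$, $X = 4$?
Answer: $-30292$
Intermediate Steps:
$k{\left(f,c \right)} = 4$
$A{\left(Z,J \right)} = 9 + 12 J$ ($A{\left(Z,J \right)} = 3 \left(3 + J 4\right) = 3 \left(3 + 4 J\right) = 9 + 12 J$)
$A{\left(157,98 - 112 \right)} - 30133 = \left(9 + 12 \left(98 - 112\right)\right) - 30133 = \left(9 + 12 \left(-14\right)\right) - 30133 = \left(9 - 168\right) - 30133 = -159 - 30133 = -30292$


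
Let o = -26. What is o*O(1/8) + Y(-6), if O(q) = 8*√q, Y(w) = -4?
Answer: -4 - 52*√2 ≈ -77.539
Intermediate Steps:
o*O(1/8) + Y(-6) = -208*√(1/8) - 4 = -208*√(1*(⅛)) - 4 = -208*√(⅛) - 4 = -208*√2/4 - 4 = -52*√2 - 4 = -4 - 52*√2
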